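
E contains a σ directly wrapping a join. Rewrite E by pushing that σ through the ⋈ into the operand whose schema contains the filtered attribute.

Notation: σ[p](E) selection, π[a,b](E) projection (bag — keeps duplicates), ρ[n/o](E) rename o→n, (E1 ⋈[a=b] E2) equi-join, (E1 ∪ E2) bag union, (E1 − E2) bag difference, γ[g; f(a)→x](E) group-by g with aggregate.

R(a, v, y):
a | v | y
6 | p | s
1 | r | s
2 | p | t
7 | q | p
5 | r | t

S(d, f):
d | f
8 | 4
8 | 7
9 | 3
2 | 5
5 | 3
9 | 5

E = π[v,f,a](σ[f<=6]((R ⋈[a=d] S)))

σ filters on f, owned by the right side.
E' = π[v,f,a]((R ⋈[a=d] σ[f<=6](S)))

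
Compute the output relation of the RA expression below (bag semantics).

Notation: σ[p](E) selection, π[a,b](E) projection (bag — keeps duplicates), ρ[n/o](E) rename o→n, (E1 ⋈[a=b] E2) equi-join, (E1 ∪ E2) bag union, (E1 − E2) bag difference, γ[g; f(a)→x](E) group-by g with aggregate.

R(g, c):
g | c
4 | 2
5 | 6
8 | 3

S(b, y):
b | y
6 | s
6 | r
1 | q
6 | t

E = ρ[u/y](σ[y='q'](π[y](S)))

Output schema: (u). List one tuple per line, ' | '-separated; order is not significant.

Per-node cardinality:
  S → 4
  π[y](S) → 4
  σ[y='q'](π[y](S)) → 1
  ρ[u/y](σ[y='q'](π[y](S))) → 1

== RESULT ==
u
q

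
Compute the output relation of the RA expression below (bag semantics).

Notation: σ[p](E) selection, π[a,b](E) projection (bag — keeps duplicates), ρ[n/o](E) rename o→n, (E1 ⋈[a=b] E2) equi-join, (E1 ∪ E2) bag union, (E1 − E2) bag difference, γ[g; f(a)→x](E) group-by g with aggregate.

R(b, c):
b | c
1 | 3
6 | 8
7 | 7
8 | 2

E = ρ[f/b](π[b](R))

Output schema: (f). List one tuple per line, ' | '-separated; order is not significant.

Subexpression sizes:
  R → 4
  π[b](R) → 4
  ρ[f/b](π[b](R)) → 4

== RESULT ==
f
1
6
7
8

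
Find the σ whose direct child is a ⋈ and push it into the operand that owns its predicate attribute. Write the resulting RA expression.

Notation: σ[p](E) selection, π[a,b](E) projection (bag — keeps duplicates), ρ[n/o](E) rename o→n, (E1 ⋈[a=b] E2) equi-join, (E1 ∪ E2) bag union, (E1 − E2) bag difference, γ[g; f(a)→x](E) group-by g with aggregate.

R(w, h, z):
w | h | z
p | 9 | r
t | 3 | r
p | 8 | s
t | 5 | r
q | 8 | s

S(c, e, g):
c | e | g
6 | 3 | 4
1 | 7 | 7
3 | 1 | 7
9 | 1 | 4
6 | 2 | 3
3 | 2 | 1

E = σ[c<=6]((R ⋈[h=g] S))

σ filters on c, owned by the right side.
E' = (R ⋈[h=g] σ[c<=6](S))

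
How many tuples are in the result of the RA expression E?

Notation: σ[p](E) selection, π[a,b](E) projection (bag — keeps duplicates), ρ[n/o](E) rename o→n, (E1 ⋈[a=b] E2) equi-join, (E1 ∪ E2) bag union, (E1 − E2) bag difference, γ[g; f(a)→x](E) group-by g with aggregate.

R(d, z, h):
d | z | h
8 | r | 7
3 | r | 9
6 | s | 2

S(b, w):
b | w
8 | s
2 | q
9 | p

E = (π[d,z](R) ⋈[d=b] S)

Subexpression sizes:
  R → 3
  π[d,z](R) → 3
  S → 3
  (π[d,z](R) ⋈[d=b] S) → 1

|E| = 1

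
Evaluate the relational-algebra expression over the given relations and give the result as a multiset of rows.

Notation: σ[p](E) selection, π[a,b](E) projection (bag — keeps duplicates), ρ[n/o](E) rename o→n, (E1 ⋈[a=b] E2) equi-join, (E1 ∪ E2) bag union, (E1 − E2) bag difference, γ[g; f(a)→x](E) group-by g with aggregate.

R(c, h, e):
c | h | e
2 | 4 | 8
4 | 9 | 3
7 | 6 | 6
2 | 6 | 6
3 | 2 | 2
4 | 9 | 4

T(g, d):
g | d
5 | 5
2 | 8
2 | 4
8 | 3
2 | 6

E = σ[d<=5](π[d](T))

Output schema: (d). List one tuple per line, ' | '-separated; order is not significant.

Stepwise |·|:
  T → 5
  π[d](T) → 5
  σ[d<=5](π[d](T)) → 3

== RESULT ==
d
3
4
5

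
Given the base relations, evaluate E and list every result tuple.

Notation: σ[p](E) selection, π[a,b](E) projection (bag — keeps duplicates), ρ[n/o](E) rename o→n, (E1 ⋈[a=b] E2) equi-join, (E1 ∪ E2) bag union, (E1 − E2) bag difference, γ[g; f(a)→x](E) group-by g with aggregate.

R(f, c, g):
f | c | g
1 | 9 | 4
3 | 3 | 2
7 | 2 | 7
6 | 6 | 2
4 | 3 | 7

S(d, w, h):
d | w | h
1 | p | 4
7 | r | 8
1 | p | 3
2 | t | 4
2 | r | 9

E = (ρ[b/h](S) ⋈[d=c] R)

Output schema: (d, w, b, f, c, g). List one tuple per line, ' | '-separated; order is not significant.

Per-node cardinality:
  S → 5
  ρ[b/h](S) → 5
  R → 5
  (ρ[b/h](S) ⋈[d=c] R) → 2

== RESULT ==
d | w | b | f | c | g
2 | r | 9 | 7 | 2 | 7
2 | t | 4 | 7 | 2 | 7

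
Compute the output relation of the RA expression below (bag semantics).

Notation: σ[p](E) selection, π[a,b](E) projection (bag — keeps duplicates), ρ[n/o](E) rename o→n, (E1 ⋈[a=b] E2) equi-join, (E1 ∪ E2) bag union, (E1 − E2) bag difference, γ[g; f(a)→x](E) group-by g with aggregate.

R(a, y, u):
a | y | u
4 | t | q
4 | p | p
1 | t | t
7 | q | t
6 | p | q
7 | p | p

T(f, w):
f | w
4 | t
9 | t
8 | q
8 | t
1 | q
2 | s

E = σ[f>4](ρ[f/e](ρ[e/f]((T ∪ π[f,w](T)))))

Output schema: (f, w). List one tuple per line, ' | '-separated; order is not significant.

Per-node cardinality:
  T → 6
  T → 6
  π[f,w](T) → 6
  (T ∪ π[f,w](T)) → 12
  ρ[e/f]((T ∪ π[f,w](T))) → 12
  ρ[f/e](ρ[e/f]((T ∪ π[f,w](T)))) → 12
  σ[f>4](ρ[f/e](ρ[e/f]((T ∪ π[f,w](T))))) → 6

== RESULT ==
f | w
8 | q
8 | q
8 | t
8 | t
9 | t
9 | t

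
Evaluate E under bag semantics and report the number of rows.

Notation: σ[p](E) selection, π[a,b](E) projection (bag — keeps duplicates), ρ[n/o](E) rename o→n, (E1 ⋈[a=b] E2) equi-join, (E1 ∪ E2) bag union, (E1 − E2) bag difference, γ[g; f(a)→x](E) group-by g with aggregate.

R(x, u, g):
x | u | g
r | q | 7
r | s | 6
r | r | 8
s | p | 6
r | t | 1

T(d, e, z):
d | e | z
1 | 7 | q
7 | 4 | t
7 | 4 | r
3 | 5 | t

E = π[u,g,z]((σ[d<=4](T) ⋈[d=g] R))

Row counts bottom-up:
  T → 4
  σ[d<=4](T) → 2
  R → 5
  (σ[d<=4](T) ⋈[d=g] R) → 1
  π[u,g,z]((σ[d<=4](T) ⋈[d=g] R)) → 1

|E| = 1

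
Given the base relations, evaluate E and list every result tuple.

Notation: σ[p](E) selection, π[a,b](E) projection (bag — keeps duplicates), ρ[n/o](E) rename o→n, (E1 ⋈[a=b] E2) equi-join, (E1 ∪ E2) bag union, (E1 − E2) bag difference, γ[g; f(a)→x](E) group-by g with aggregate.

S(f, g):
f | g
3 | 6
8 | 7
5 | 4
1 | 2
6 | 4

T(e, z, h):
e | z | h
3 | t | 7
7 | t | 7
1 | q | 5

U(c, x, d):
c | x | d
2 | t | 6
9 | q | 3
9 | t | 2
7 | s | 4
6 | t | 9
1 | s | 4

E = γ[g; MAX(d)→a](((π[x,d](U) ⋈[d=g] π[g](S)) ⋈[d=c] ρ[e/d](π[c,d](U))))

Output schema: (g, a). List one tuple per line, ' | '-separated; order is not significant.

Subexpression sizes:
  U → 6
  π[x,d](U) → 6
  S → 5
  π[g](S) → 5
  (π[x,d](U) ⋈[d=g] π[g](S)) → 6
  U → 6
  π[c,d](U) → 6
  ρ[e/d](π[c,d](U)) → 6
  ((π[x,d](U) ⋈[d=g] π[g](S)) ⋈[d=c] ρ[e/d](π[c,d](U))) → 2
  γ[g; MAX(d)→a](((π[x,d](U) ⋈[d=g] π[g](S)) ⋈[d=c] ρ[e/d](π[c,d](U)))) → 2

== RESULT ==
g | a
2 | 2
6 | 6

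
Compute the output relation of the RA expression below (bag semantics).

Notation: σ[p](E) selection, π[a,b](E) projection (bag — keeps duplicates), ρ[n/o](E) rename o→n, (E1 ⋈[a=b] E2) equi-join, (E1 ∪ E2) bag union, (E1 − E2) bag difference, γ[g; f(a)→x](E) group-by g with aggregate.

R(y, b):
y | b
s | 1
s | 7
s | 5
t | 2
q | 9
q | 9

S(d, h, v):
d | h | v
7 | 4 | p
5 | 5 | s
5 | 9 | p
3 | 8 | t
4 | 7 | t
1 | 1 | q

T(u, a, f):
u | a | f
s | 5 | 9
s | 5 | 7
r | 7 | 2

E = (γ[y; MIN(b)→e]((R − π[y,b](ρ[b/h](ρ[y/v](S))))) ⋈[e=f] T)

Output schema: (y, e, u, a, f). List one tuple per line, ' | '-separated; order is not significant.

Row counts bottom-up:
  R → 6
  S → 6
  ρ[y/v](S) → 6
  ρ[b/h](ρ[y/v](S)) → 6
  π[y,b](ρ[b/h](ρ[y/v](S))) → 6
  (R − π[y,b](ρ[b/h](ρ[y/v](S)))) → 5
  γ[y; MIN(b)→e]((R − π[y,b](ρ[b/h](ρ[y/v](S))))) → 3
  T → 3
  (γ[y; MIN(b)→e]((R − π[y,b](ρ[b/h](ρ[y/v](S))))) ⋈[e=f] T) → 2

== RESULT ==
y | e | u | a | f
q | 9 | s | 5 | 9
t | 2 | r | 7 | 2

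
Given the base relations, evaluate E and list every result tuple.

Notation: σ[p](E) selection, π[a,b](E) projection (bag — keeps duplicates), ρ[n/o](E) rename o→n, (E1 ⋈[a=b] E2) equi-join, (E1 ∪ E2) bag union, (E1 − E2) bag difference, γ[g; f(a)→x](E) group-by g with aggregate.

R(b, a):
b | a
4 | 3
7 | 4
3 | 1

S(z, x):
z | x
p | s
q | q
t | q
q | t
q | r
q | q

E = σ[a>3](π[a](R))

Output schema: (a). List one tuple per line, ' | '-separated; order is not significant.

Per-node cardinality:
  R → 3
  π[a](R) → 3
  σ[a>3](π[a](R)) → 1

== RESULT ==
a
4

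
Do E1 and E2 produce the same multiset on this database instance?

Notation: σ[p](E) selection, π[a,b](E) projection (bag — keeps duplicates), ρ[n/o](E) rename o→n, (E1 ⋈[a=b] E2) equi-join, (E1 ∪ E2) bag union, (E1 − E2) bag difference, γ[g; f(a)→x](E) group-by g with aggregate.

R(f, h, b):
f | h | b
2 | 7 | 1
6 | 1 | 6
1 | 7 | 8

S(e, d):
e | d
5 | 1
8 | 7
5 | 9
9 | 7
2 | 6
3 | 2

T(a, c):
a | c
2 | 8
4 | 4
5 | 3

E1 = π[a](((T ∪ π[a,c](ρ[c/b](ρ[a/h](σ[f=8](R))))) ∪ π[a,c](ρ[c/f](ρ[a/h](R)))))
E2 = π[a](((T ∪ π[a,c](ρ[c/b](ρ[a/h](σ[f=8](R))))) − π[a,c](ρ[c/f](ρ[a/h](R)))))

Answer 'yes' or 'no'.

E1 stepwise |·|:
  T → 3
  R → 3
  σ[f=8](R) → 0
  ρ[a/h](σ[f=8](R)) → 0
  ρ[c/b](ρ[a/h](σ[f=8](R))) → 0
  π[a,c](ρ[c/b](ρ[a/h](σ[f=8](R)))) → 0
  (T ∪ π[a,c](ρ[c/b](ρ[a/h](σ[f=8](R))))) → 3
  R → 3
  ρ[a/h](R) → 3
  ρ[c/f](ρ[a/h](R)) → 3
  π[a,c](ρ[c/f](ρ[a/h](R))) → 3
  ((T ∪ π[a,c](ρ[c/b](ρ[a/h](σ[f=8](R))))) ∪ π[a,c](ρ[c/f](ρ[a/h](R)))) → 6
  π[a](((T ∪ π[a,c](ρ[c/b](ρ[a/h](σ[f=8](R))))) ∪ π[a,c](ρ[c/f](ρ[a/h](R))))) → 6
E2 stepwise |·|:
  T → 3
  R → 3
  σ[f=8](R) → 0
  ρ[a/h](σ[f=8](R)) → 0
  ρ[c/b](ρ[a/h](σ[f=8](R))) → 0
  π[a,c](ρ[c/b](ρ[a/h](σ[f=8](R)))) → 0
  (T ∪ π[a,c](ρ[c/b](ρ[a/h](σ[f=8](R))))) → 3
  R → 3
  ρ[a/h](R) → 3
  ρ[c/f](ρ[a/h](R)) → 3
  π[a,c](ρ[c/f](ρ[a/h](R))) → 3
  ((T ∪ π[a,c](ρ[c/b](ρ[a/h](σ[f=8](R))))) − π[a,c](ρ[c/f](ρ[a/h](R)))) → 3
  π[a](((T ∪ π[a,c](ρ[c/b](ρ[a/h](σ[f=8](R))))) − π[a,c](ρ[c/f](ρ[a/h](R))))) → 3

E1 result:
a
1
2
4
5
7
7
E2 result:
a
2
4
5
Witness: (1,) appears 1× in E1 but 0× in E2.

no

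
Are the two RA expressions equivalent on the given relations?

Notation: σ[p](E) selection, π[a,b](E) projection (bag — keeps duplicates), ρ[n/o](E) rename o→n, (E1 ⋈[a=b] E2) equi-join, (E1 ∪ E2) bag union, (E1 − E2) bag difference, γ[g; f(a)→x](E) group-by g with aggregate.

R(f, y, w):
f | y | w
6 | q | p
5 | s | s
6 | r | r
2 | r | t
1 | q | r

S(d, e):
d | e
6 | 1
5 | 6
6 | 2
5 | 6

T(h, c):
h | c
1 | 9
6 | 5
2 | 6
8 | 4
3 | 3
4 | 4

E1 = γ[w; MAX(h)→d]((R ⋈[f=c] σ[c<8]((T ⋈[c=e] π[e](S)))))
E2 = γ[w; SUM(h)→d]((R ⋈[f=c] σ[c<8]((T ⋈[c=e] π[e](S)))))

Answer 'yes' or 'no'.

E1 subexpression sizes:
  R → 5
  T → 6
  S → 4
  π[e](S) → 4
  (T ⋈[c=e] π[e](S)) → 2
  σ[c<8]((T ⋈[c=e] π[e](S))) → 2
  (R ⋈[f=c] σ[c<8]((T ⋈[c=e] π[e](S)))) → 4
  γ[w; MAX(h)→d]((R ⋈[f=c] σ[c<8]((T ⋈[c=e] π[e](S))))) → 2
E2 subexpression sizes:
  R → 5
  T → 6
  S → 4
  π[e](S) → 4
  (T ⋈[c=e] π[e](S)) → 2
  σ[c<8]((T ⋈[c=e] π[e](S))) → 2
  (R ⋈[f=c] σ[c<8]((T ⋈[c=e] π[e](S)))) → 4
  γ[w; SUM(h)→d]((R ⋈[f=c] σ[c<8]((T ⋈[c=e] π[e](S))))) → 2

E1 result:
w | d
p | 2
r | 2
E2 result:
w | d
p | 4
r | 4
Witness: ('p', 4) appears 0× in E1 but 1× in E2.

no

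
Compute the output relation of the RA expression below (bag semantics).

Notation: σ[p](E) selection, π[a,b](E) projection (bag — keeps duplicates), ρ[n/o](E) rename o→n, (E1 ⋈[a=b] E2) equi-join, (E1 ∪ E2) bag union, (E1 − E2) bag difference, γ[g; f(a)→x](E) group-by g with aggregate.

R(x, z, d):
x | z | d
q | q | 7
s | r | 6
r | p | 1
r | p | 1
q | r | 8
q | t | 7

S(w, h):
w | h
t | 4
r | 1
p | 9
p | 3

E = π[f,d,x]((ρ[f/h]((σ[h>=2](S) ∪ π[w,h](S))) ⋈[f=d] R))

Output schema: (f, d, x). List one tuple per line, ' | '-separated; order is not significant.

Subexpression sizes:
  S → 4
  σ[h>=2](S) → 3
  S → 4
  π[w,h](S) → 4
  (σ[h>=2](S) ∪ π[w,h](S)) → 7
  ρ[f/h]((σ[h>=2](S) ∪ π[w,h](S))) → 7
  R → 6
  (ρ[f/h]((σ[h>=2](S) ∪ π[w,h](S))) ⋈[f=d] R) → 2
  π[f,d,x]((ρ[f/h]((σ[h>=2](S) ∪ π[w,h](S))) ⋈[f=d] R)) → 2

== RESULT ==
f | d | x
1 | 1 | r
1 | 1 | r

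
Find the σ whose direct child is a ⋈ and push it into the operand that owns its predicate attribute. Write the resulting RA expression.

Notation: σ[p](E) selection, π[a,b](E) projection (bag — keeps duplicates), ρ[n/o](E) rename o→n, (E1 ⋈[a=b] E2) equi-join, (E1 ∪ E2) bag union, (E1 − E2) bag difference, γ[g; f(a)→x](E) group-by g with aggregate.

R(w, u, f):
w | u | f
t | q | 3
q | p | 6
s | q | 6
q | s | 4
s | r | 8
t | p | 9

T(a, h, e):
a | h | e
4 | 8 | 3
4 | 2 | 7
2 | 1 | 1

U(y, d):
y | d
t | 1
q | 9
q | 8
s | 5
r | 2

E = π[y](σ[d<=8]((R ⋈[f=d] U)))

σ filters on d, owned by the right side.
E' = π[y]((R ⋈[f=d] σ[d<=8](U)))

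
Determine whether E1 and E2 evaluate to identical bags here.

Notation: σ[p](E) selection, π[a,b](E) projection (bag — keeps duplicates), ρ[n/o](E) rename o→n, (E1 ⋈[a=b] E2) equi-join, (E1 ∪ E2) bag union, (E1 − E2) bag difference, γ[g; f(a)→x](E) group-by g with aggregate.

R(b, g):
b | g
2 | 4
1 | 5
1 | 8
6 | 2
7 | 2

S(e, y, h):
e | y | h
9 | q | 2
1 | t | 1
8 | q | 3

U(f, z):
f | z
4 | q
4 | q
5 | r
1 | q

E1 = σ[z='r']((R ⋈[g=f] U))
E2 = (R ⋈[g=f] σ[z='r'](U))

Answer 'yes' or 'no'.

E1 per-node cardinality:
  R → 5
  U → 4
  (R ⋈[g=f] U) → 3
  σ[z='r']((R ⋈[g=f] U)) → 1
E2 per-node cardinality:
  R → 5
  U → 4
  σ[z='r'](U) → 1
  (R ⋈[g=f] σ[z='r'](U)) → 1

E1 and E2 produce the same multiset:
b | g | f | z
1 | 5 | 5 | r

yes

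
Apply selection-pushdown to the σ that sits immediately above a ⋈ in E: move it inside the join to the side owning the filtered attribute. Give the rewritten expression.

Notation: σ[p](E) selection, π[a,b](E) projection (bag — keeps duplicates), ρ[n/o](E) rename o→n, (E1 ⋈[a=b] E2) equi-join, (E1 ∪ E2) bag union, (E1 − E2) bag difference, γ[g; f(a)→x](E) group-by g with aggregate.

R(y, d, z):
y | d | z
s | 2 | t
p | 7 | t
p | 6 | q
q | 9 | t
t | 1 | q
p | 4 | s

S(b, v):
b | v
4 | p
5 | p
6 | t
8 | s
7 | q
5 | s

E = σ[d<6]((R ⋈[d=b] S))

σ filters on d, owned by the left side.
E' = (σ[d<6](R) ⋈[d=b] S)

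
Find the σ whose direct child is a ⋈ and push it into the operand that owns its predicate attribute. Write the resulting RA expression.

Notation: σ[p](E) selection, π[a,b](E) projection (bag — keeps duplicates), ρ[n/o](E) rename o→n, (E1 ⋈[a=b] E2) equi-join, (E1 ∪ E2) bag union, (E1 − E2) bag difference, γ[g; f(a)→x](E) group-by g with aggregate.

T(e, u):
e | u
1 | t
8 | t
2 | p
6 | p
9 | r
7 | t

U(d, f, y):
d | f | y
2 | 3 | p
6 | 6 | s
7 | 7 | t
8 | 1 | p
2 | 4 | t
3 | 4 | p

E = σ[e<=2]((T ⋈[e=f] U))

σ filters on e, owned by the left side.
E' = (σ[e<=2](T) ⋈[e=f] U)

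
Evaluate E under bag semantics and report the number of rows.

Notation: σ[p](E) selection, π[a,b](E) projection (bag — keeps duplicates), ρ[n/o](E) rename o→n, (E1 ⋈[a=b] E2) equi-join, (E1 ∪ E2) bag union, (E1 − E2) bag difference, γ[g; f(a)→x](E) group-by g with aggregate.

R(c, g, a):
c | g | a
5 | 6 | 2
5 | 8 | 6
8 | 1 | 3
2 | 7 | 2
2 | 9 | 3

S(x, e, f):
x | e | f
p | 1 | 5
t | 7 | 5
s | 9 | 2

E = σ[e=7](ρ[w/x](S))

Stepwise |·|:
  S → 3
  ρ[w/x](S) → 3
  σ[e=7](ρ[w/x](S)) → 1

|E| = 1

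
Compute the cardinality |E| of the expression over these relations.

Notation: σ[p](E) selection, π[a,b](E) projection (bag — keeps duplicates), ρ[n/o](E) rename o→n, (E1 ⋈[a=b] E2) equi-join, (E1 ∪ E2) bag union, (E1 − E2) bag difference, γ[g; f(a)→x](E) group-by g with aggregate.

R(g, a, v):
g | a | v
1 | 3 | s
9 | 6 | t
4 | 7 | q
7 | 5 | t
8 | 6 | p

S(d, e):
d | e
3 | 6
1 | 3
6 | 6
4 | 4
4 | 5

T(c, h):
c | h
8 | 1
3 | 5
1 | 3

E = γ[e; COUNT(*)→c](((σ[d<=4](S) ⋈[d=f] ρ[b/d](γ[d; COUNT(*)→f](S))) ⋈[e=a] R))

Per-node cardinality:
  S → 5
  σ[d<=4](S) → 4
  S → 5
  γ[d; COUNT(*)→f](S) → 4
  ρ[b/d](γ[d; COUNT(*)→f](S)) → 4
  (σ[d<=4](S) ⋈[d=f] ρ[b/d](γ[d; COUNT(*)→f](S))) → 3
  R → 5
  ((σ[d<=4](S) ⋈[d=f] ρ[b/d](γ[d; COUNT(*)→f](S))) ⋈[e=a] R) → 3
  γ[e; COUNT(*)→c](((σ[d<=4](S) ⋈[d=f] ρ[b/d](γ[d; COUNT(*)→f](S))) ⋈[e=a] R)) → 1

|E| = 1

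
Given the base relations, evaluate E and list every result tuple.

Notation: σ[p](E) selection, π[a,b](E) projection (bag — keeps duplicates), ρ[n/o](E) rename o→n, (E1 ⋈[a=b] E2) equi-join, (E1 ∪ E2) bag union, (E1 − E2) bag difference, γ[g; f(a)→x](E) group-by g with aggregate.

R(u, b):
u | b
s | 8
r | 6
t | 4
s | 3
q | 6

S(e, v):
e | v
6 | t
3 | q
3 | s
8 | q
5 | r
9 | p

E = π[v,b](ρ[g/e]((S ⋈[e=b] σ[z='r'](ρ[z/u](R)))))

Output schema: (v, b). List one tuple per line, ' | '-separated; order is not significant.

Subexpression sizes:
  S → 6
  R → 5
  ρ[z/u](R) → 5
  σ[z='r'](ρ[z/u](R)) → 1
  (S ⋈[e=b] σ[z='r'](ρ[z/u](R))) → 1
  ρ[g/e]((S ⋈[e=b] σ[z='r'](ρ[z/u](R)))) → 1
  π[v,b](ρ[g/e]((S ⋈[e=b] σ[z='r'](ρ[z/u](R))))) → 1

== RESULT ==
v | b
t | 6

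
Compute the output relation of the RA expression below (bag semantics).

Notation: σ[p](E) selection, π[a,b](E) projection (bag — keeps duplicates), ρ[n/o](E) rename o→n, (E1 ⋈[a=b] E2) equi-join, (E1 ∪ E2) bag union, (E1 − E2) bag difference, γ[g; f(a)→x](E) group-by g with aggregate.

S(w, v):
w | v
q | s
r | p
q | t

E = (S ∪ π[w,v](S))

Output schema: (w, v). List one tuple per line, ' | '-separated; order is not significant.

Row counts bottom-up:
  S → 3
  S → 3
  π[w,v](S) → 3
  (S ∪ π[w,v](S)) → 6

== RESULT ==
w | v
q | s
q | s
q | t
q | t
r | p
r | p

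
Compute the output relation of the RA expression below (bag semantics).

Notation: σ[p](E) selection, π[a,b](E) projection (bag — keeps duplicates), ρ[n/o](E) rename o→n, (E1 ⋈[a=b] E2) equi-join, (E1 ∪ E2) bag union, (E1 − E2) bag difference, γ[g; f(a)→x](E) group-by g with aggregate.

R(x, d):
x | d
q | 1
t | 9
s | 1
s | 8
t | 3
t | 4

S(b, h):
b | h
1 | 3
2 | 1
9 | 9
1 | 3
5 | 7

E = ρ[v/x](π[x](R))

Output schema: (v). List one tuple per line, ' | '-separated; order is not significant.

Subexpression sizes:
  R → 6
  π[x](R) → 6
  ρ[v/x](π[x](R)) → 6

== RESULT ==
v
q
s
s
t
t
t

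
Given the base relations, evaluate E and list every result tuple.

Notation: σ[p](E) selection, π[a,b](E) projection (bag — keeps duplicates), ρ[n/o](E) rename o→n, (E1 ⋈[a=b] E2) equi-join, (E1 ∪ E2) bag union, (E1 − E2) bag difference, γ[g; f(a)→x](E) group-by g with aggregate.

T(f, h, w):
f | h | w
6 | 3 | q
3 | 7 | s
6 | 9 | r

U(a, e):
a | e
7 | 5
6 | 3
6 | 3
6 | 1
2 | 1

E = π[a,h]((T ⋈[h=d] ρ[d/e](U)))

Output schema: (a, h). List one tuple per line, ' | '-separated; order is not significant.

Stepwise |·|:
  T → 3
  U → 5
  ρ[d/e](U) → 5
  (T ⋈[h=d] ρ[d/e](U)) → 2
  π[a,h]((T ⋈[h=d] ρ[d/e](U))) → 2

== RESULT ==
a | h
6 | 3
6 | 3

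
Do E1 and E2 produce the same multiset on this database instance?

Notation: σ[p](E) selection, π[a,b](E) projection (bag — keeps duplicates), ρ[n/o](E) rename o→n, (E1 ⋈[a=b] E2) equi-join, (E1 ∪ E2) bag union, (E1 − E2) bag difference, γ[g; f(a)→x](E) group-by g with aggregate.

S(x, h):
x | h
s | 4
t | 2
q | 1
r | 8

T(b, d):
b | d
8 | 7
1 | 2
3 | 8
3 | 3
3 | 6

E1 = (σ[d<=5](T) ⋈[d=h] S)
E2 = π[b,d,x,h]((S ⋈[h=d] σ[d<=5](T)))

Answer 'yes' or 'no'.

E1 per-node cardinality:
  T → 5
  σ[d<=5](T) → 2
  S → 4
  (σ[d<=5](T) ⋈[d=h] S) → 1
E2 per-node cardinality:
  S → 4
  T → 5
  σ[d<=5](T) → 2
  (S ⋈[h=d] σ[d<=5](T)) → 1
  π[b,d,x,h]((S ⋈[h=d] σ[d<=5](T))) → 1

E1 and E2 produce the same multiset:
b | d | x | h
1 | 2 | t | 2

yes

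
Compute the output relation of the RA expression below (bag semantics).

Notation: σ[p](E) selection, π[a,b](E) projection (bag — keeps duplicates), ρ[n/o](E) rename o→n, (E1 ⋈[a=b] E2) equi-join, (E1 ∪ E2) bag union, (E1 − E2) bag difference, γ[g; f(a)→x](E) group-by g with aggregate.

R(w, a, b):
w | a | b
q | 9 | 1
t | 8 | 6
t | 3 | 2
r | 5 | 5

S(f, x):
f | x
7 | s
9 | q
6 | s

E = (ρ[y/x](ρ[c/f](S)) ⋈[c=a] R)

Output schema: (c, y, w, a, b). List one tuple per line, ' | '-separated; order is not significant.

Row counts bottom-up:
  S → 3
  ρ[c/f](S) → 3
  ρ[y/x](ρ[c/f](S)) → 3
  R → 4
  (ρ[y/x](ρ[c/f](S)) ⋈[c=a] R) → 1

== RESULT ==
c | y | w | a | b
9 | q | q | 9 | 1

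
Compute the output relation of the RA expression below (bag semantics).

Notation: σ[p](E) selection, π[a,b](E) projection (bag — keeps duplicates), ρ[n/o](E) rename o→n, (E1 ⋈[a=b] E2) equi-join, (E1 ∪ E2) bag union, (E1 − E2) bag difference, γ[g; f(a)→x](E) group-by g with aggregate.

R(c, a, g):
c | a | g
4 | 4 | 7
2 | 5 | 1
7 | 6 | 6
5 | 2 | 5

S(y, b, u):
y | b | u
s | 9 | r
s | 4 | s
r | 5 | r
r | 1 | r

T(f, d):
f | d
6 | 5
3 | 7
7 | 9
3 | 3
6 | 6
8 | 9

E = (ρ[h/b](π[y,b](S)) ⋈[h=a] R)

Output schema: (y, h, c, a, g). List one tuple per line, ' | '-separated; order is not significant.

Stepwise |·|:
  S → 4
  π[y,b](S) → 4
  ρ[h/b](π[y,b](S)) → 4
  R → 4
  (ρ[h/b](π[y,b](S)) ⋈[h=a] R) → 2

== RESULT ==
y | h | c | a | g
r | 5 | 2 | 5 | 1
s | 4 | 4 | 4 | 7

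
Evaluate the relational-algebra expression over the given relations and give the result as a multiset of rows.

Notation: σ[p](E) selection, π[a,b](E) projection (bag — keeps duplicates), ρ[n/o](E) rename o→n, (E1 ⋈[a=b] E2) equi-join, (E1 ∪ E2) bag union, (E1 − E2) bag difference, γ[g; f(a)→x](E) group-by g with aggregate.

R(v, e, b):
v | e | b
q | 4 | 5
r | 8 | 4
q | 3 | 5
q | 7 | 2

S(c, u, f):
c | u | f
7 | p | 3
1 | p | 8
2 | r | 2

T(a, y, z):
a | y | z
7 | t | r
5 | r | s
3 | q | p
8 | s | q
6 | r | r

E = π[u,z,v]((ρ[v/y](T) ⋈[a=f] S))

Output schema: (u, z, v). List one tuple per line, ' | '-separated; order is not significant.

Per-node cardinality:
  T → 5
  ρ[v/y](T) → 5
  S → 3
  (ρ[v/y](T) ⋈[a=f] S) → 2
  π[u,z,v]((ρ[v/y](T) ⋈[a=f] S)) → 2

== RESULT ==
u | z | v
p | p | q
p | q | s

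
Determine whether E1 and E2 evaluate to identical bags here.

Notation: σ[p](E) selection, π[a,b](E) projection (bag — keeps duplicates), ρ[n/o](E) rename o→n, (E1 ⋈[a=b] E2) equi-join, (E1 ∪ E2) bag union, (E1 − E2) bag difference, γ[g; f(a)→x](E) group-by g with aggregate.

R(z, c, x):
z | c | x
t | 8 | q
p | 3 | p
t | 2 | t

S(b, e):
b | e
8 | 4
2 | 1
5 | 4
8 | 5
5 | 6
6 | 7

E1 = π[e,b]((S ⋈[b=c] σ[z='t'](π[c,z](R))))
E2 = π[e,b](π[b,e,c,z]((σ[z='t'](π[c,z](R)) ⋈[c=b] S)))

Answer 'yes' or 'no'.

E1 subexpression sizes:
  S → 6
  R → 3
  π[c,z](R) → 3
  σ[z='t'](π[c,z](R)) → 2
  (S ⋈[b=c] σ[z='t'](π[c,z](R))) → 3
  π[e,b]((S ⋈[b=c] σ[z='t'](π[c,z](R)))) → 3
E2 subexpression sizes:
  R → 3
  π[c,z](R) → 3
  σ[z='t'](π[c,z](R)) → 2
  S → 6
  (σ[z='t'](π[c,z](R)) ⋈[c=b] S) → 3
  π[b,e,c,z]((σ[z='t'](π[c,z](R)) ⋈[c=b] S)) → 3
  π[e,b](π[b,e,c,z]((σ[z='t'](π[c,z](R)) ⋈[c=b] S))) → 3

E1 and E2 produce the same multiset:
e | b
1 | 2
4 | 8
5 | 8

yes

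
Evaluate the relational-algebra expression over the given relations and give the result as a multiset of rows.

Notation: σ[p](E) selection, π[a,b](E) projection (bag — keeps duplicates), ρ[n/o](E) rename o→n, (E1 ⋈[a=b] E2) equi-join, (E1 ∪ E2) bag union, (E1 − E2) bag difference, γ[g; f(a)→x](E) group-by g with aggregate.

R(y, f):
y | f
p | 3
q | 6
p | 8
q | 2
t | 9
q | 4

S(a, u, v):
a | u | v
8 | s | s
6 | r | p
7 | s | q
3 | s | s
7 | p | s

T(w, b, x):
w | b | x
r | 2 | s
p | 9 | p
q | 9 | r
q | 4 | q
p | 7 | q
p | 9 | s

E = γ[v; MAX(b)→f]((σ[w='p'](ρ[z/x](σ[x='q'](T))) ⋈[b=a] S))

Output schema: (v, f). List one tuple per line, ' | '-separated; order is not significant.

Subexpression sizes:
  T → 6
  σ[x='q'](T) → 2
  ρ[z/x](σ[x='q'](T)) → 2
  σ[w='p'](ρ[z/x](σ[x='q'](T))) → 1
  S → 5
  (σ[w='p'](ρ[z/x](σ[x='q'](T))) ⋈[b=a] S) → 2
  γ[v; MAX(b)→f]((σ[w='p'](ρ[z/x](σ[x='q'](T))) ⋈[b=a] S)) → 2

== RESULT ==
v | f
q | 7
s | 7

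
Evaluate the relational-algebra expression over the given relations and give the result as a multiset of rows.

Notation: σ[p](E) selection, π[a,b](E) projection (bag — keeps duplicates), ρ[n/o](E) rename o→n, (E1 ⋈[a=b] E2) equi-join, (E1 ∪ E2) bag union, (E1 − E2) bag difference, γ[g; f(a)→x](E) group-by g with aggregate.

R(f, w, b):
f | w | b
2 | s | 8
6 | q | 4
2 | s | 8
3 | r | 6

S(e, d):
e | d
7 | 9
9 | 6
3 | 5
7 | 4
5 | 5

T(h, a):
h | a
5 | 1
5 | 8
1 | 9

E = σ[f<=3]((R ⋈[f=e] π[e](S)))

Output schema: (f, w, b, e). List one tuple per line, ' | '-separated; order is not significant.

Stepwise |·|:
  R → 4
  S → 5
  π[e](S) → 5
  (R ⋈[f=e] π[e](S)) → 1
  σ[f<=3]((R ⋈[f=e] π[e](S))) → 1

== RESULT ==
f | w | b | e
3 | r | 6 | 3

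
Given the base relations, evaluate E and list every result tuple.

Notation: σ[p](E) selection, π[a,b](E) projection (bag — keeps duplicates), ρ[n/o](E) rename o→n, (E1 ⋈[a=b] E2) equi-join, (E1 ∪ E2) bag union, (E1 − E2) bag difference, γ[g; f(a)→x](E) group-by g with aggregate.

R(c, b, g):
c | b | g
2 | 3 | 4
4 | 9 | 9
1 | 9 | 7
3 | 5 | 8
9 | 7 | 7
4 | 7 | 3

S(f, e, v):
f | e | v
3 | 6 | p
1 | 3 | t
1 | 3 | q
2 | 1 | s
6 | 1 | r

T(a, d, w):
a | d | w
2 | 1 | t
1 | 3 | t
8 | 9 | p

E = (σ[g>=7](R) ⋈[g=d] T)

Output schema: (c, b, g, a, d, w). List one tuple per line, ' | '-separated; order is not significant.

Per-node cardinality:
  R → 6
  σ[g>=7](R) → 4
  T → 3
  (σ[g>=7](R) ⋈[g=d] T) → 1

== RESULT ==
c | b | g | a | d | w
4 | 9 | 9 | 8 | 9 | p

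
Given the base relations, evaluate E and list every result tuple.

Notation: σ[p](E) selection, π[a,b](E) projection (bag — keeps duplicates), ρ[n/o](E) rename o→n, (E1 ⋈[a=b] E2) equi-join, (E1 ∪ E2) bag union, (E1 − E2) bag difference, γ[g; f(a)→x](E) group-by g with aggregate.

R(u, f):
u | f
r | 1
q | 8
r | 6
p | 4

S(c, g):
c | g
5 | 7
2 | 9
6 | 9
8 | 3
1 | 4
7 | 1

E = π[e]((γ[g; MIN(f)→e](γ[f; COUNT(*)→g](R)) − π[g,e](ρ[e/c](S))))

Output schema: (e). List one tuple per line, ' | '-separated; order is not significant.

Subexpression sizes:
  R → 4
  γ[f; COUNT(*)→g](R) → 4
  γ[g; MIN(f)→e](γ[f; COUNT(*)→g](R)) → 1
  S → 6
  ρ[e/c](S) → 6
  π[g,e](ρ[e/c](S)) → 6
  (γ[g; MIN(f)→e](γ[f; COUNT(*)→g](R)) − π[g,e](ρ[e/c](S))) → 1
  π[e]((γ[g; MIN(f)→e](γ[f; COUNT(*)→g](R)) − π[g,e](ρ[e/c](S)))) → 1

== RESULT ==
e
1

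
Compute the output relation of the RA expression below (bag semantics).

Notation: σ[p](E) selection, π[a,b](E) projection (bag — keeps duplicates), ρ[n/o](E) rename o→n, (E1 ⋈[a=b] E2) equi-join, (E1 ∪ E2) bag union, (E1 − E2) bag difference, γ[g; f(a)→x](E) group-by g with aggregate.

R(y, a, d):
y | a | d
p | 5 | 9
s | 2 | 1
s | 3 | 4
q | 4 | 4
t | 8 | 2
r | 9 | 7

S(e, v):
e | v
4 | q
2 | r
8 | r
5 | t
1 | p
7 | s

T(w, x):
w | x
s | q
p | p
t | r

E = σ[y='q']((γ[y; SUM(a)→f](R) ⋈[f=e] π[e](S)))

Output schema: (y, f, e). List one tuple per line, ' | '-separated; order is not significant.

Per-node cardinality:
  R → 6
  γ[y; SUM(a)→f](R) → 5
  S → 6
  π[e](S) → 6
  (γ[y; SUM(a)→f](R) ⋈[f=e] π[e](S)) → 4
  σ[y='q']((γ[y; SUM(a)→f](R) ⋈[f=e] π[e](S))) → 1

== RESULT ==
y | f | e
q | 4 | 4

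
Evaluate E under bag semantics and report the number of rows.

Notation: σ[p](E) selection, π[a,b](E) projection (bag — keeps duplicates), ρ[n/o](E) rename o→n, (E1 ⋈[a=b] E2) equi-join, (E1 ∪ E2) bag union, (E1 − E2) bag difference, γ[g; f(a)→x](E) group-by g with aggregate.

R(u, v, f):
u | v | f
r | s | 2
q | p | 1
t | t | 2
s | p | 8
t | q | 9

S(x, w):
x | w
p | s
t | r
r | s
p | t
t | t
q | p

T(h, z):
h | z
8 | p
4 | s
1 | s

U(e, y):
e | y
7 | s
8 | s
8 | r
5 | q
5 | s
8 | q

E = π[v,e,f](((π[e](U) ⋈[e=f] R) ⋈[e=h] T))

Row counts bottom-up:
  U → 6
  π[e](U) → 6
  R → 5
  (π[e](U) ⋈[e=f] R) → 3
  T → 3
  ((π[e](U) ⋈[e=f] R) ⋈[e=h] T) → 3
  π[v,e,f](((π[e](U) ⋈[e=f] R) ⋈[e=h] T)) → 3

|E| = 3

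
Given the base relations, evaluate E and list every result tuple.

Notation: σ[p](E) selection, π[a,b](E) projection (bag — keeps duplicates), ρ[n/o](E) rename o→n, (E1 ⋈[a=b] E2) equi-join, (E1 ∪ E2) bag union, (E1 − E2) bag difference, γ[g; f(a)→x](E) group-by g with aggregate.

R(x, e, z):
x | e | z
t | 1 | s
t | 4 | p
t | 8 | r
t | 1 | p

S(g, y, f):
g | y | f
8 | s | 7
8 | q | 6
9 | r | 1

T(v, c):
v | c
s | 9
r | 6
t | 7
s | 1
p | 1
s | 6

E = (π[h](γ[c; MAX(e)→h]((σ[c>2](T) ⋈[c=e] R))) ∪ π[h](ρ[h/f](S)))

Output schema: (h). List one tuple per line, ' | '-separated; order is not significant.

Stepwise |·|:
  T → 6
  σ[c>2](T) → 4
  R → 4
  (σ[c>2](T) ⋈[c=e] R) → 0
  γ[c; MAX(e)→h]((σ[c>2](T) ⋈[c=e] R)) → 0
  π[h](γ[c; MAX(e)→h]((σ[c>2](T) ⋈[c=e] R))) → 0
  S → 3
  ρ[h/f](S) → 3
  π[h](ρ[h/f](S)) → 3
  (π[h](γ[c; MAX(e)→h]((σ[c>2](T) ⋈[c=e] R))) ∪ π[h](ρ[h/f](S))) → 3

== RESULT ==
h
1
6
7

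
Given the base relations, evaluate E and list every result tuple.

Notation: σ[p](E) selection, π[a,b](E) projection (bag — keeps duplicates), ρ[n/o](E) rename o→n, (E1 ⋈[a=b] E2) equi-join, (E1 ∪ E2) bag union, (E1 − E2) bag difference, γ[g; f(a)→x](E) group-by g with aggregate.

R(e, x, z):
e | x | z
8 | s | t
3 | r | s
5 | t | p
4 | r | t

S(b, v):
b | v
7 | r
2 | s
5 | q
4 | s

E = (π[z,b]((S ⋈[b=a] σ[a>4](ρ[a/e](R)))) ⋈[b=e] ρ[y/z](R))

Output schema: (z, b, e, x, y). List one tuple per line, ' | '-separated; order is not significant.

Per-node cardinality:
  S → 4
  R → 4
  ρ[a/e](R) → 4
  σ[a>4](ρ[a/e](R)) → 2
  (S ⋈[b=a] σ[a>4](ρ[a/e](R))) → 1
  π[z,b]((S ⋈[b=a] σ[a>4](ρ[a/e](R)))) → 1
  R → 4
  ρ[y/z](R) → 4
  (π[z,b]((S ⋈[b=a] σ[a>4](ρ[a/e](R)))) ⋈[b=e] ρ[y/z](R)) → 1

== RESULT ==
z | b | e | x | y
p | 5 | 5 | t | p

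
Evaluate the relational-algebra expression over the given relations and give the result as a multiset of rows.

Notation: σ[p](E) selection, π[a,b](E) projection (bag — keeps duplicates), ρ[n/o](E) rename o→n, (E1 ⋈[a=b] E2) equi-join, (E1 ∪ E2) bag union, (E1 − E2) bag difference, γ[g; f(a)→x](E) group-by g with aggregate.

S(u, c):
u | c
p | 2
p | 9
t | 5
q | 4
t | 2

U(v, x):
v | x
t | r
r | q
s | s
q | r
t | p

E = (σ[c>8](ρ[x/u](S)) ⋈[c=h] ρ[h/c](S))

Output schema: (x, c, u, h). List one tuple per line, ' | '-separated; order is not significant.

Subexpression sizes:
  S → 5
  ρ[x/u](S) → 5
  σ[c>8](ρ[x/u](S)) → 1
  S → 5
  ρ[h/c](S) → 5
  (σ[c>8](ρ[x/u](S)) ⋈[c=h] ρ[h/c](S)) → 1

== RESULT ==
x | c | u | h
p | 9 | p | 9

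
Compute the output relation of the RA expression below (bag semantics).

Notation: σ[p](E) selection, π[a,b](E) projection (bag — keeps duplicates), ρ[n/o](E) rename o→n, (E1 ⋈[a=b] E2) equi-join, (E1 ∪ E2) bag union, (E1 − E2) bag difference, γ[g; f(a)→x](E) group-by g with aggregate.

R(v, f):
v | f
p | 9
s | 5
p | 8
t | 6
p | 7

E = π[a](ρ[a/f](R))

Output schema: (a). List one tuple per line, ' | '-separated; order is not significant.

Row counts bottom-up:
  R → 5
  ρ[a/f](R) → 5
  π[a](ρ[a/f](R)) → 5

== RESULT ==
a
5
6
7
8
9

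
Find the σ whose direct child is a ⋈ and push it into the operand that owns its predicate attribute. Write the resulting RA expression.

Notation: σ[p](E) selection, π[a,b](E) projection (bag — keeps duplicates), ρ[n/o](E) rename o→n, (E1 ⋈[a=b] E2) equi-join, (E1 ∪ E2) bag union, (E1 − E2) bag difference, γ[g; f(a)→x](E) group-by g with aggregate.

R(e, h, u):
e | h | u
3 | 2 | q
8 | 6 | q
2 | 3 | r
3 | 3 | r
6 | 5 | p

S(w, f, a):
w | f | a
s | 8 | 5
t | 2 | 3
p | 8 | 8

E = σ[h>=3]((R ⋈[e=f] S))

σ filters on h, owned by the left side.
E' = (σ[h>=3](R) ⋈[e=f] S)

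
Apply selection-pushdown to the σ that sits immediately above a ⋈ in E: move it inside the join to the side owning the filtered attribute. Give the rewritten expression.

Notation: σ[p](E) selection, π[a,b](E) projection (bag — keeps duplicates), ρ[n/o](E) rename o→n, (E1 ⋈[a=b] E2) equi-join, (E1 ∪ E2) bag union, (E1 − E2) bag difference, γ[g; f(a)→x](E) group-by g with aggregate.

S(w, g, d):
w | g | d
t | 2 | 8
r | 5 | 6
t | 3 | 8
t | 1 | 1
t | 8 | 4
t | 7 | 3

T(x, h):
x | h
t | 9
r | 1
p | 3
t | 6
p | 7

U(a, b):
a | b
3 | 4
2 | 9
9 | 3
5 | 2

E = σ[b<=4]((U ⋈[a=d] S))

σ filters on b, owned by the left side.
E' = (σ[b<=4](U) ⋈[a=d] S)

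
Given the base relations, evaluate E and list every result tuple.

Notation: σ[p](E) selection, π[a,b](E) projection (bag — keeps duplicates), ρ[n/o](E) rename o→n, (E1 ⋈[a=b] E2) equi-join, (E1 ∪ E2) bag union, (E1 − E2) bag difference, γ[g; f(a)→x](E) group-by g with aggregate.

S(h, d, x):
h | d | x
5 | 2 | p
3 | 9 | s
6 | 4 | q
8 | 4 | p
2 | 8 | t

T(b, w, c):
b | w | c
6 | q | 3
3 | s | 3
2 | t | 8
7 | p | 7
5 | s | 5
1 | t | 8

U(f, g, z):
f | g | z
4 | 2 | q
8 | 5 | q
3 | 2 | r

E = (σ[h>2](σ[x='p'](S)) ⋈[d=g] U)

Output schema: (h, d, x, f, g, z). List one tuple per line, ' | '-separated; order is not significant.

Row counts bottom-up:
  S → 5
  σ[x='p'](S) → 2
  σ[h>2](σ[x='p'](S)) → 2
  U → 3
  (σ[h>2](σ[x='p'](S)) ⋈[d=g] U) → 2

== RESULT ==
h | d | x | f | g | z
5 | 2 | p | 3 | 2 | r
5 | 2 | p | 4 | 2 | q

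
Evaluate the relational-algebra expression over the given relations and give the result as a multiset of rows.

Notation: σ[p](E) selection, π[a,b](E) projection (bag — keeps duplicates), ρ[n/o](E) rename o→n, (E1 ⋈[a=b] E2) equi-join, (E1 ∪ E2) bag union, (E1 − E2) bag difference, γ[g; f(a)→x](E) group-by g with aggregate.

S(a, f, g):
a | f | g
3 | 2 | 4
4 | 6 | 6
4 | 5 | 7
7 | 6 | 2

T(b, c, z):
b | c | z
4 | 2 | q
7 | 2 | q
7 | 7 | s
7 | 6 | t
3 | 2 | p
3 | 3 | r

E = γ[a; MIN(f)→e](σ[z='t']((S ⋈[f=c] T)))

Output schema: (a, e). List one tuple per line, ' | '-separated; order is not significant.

Subexpression sizes:
  S → 4
  T → 6
  (S ⋈[f=c] T) → 5
  σ[z='t']((S ⋈[f=c] T)) → 2
  γ[a; MIN(f)→e](σ[z='t']((S ⋈[f=c] T))) → 2

== RESULT ==
a | e
4 | 6
7 | 6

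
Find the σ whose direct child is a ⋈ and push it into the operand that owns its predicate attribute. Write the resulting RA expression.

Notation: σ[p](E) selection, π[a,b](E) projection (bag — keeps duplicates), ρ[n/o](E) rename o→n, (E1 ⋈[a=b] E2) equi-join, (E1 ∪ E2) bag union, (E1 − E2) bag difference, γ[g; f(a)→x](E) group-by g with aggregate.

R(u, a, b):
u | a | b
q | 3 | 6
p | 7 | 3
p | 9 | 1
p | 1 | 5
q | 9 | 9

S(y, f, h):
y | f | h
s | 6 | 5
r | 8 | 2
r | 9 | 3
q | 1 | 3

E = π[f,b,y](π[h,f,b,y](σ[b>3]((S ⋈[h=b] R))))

σ filters on b, owned by the right side.
E' = π[f,b,y](π[h,f,b,y]((S ⋈[h=b] σ[b>3](R))))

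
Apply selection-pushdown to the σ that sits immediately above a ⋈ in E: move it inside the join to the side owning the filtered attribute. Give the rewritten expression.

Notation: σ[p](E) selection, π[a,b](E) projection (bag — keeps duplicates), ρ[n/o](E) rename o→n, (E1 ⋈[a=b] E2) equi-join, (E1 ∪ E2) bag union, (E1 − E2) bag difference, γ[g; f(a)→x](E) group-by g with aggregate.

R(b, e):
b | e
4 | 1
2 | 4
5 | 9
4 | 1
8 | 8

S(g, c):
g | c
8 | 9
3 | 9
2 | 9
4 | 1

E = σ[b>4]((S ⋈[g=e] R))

σ filters on b, owned by the right side.
E' = (S ⋈[g=e] σ[b>4](R))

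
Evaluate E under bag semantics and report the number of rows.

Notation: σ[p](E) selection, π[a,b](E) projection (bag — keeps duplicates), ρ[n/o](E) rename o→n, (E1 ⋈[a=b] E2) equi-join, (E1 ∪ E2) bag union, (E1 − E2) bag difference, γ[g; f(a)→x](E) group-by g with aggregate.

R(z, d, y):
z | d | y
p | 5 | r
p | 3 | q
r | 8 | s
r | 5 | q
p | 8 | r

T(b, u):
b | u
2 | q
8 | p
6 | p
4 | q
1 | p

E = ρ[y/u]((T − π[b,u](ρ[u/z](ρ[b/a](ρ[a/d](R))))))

Per-node cardinality:
  T → 5
  R → 5
  ρ[a/d](R) → 5
  ρ[b/a](ρ[a/d](R)) → 5
  ρ[u/z](ρ[b/a](ρ[a/d](R))) → 5
  π[b,u](ρ[u/z](ρ[b/a](ρ[a/d](R)))) → 5
  (T − π[b,u](ρ[u/z](ρ[b/a](ρ[a/d](R))))) → 4
  ρ[y/u]((T − π[b,u](ρ[u/z](ρ[b/a](ρ[a/d](R)))))) → 4

|E| = 4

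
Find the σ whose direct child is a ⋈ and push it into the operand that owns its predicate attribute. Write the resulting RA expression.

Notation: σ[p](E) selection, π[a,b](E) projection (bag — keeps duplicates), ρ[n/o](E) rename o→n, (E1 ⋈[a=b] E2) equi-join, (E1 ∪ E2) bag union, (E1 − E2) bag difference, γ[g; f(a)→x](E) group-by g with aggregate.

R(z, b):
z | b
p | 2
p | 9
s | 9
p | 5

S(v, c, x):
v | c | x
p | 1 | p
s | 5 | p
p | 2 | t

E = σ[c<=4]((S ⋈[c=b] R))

σ filters on c, owned by the left side.
E' = (σ[c<=4](S) ⋈[c=b] R)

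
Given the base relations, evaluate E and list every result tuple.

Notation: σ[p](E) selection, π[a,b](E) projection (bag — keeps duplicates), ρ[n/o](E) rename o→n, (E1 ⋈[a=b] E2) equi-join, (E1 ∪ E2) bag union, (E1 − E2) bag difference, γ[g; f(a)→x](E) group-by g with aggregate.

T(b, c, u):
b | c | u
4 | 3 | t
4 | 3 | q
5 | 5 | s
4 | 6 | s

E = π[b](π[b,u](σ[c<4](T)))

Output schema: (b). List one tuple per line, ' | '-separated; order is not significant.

Row counts bottom-up:
  T → 4
  σ[c<4](T) → 2
  π[b,u](σ[c<4](T)) → 2
  π[b](π[b,u](σ[c<4](T))) → 2

== RESULT ==
b
4
4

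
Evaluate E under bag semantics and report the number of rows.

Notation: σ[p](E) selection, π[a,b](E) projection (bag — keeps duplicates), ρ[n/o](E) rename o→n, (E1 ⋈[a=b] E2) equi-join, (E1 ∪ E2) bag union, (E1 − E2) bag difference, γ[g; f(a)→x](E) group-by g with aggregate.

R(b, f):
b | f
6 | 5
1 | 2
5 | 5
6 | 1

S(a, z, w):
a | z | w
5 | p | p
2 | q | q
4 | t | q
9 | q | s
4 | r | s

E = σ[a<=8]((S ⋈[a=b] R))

Stepwise |·|:
  S → 5
  R → 4
  (S ⋈[a=b] R) → 1
  σ[a<=8]((S ⋈[a=b] R)) → 1

|E| = 1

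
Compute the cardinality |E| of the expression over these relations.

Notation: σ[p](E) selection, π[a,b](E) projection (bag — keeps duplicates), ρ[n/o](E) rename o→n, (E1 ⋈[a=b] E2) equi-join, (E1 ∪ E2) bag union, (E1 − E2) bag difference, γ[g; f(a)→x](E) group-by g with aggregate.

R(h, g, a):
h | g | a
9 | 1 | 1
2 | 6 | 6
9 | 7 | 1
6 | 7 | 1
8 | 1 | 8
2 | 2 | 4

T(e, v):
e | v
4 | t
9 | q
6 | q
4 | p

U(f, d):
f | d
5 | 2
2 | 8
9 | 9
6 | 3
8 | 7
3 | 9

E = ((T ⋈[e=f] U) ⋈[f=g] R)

Per-node cardinality:
  T → 4
  U → 6
  (T ⋈[e=f] U) → 2
  R → 6
  ((T ⋈[e=f] U) ⋈[f=g] R) → 1

|E| = 1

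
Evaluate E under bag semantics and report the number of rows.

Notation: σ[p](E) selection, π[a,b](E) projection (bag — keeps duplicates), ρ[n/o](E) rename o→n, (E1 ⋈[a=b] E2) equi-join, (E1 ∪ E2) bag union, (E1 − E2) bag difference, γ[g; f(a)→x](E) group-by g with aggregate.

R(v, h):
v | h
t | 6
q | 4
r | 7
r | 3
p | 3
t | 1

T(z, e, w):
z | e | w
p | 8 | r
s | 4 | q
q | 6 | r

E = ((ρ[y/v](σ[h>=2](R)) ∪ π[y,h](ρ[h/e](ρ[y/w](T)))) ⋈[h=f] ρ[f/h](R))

Subexpression sizes:
  R → 6
  σ[h>=2](R) → 5
  ρ[y/v](σ[h>=2](R)) → 5
  T → 3
  ρ[y/w](T) → 3
  ρ[h/e](ρ[y/w](T)) → 3
  π[y,h](ρ[h/e](ρ[y/w](T))) → 3
  (ρ[y/v](σ[h>=2](R)) ∪ π[y,h](ρ[h/e](ρ[y/w](T)))) → 8
  R → 6
  ρ[f/h](R) → 6
  ((ρ[y/v](σ[h>=2](R)) ∪ π[y,h](ρ[h/e](ρ[y/w](T)))) ⋈[h=f] ρ[f/h](R)) → 9

|E| = 9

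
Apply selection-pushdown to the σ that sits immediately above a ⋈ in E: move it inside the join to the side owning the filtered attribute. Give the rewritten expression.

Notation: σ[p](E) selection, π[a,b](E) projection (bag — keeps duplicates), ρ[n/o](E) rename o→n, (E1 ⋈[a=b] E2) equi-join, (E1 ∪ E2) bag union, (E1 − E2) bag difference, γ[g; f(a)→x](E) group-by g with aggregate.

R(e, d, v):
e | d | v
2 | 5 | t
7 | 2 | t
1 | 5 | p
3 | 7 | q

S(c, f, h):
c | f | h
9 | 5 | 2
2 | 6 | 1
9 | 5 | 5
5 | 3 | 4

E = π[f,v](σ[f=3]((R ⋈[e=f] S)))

σ filters on f, owned by the right side.
E' = π[f,v]((R ⋈[e=f] σ[f=3](S)))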